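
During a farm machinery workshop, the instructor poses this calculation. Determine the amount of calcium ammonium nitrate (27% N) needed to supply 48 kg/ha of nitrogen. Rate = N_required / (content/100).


Rate = N_required / (N_content / 100)
     = 48 / (27 / 100)
     = 48 / 0.27
     = 177.78 kg/ha


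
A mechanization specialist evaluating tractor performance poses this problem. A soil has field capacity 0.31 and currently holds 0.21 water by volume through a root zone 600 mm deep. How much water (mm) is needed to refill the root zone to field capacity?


SMD = (FC - theta) * D
    = (0.31 - 0.21) * 600
    = 0.100 * 600
    = 60 mm


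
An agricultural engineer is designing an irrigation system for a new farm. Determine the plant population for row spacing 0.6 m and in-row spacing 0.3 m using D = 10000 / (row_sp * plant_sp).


D = 10000 / (row_sp * plant_sp)
  = 10000 / (0.6 * 0.3)
  = 10000 / 0.1800
  = 55555.56 plants/ha


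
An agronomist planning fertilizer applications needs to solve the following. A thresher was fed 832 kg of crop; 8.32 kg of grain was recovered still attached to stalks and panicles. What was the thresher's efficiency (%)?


eta = (total - unthreshed) / total * 100
    = (832 - 8.32) / 832 * 100
    = 823.68 / 832 * 100
    = 99%


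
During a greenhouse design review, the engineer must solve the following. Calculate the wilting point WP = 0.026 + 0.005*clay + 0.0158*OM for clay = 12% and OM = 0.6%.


WP = 0.026 + 0.005*12 + 0.0158*0.6
   = 0.026 + 0.0600 + 0.0095
   = 0.0955


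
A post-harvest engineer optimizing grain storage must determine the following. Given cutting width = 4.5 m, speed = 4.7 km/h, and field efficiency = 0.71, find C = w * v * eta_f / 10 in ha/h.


C = w * v * eta_f / 10
  = 4.5 * 4.7 * 0.71 / 10
  = 15.02 / 10
  = 1.50 ha/h


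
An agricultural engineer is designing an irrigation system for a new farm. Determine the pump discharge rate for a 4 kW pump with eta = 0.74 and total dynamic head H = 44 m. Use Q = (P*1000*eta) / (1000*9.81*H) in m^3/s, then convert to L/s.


Q = (P * 1000 * eta) / (rho * g * H)
  = (4 * 1000 * 0.74) / (1000 * 9.81 * 44)
  = 2960 / 431640
  = 0.00686 m^3/s = 6.86 L/s


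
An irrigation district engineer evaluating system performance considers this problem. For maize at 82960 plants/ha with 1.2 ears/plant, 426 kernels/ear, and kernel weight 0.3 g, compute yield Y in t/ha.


Y = density * ears * kernels * kw
  = 82960 * 1.2 * 426 * 0.3 g/ha
  = 12722745.60 g/ha
  = 12722.75 kg/ha = 12.72 t/ha


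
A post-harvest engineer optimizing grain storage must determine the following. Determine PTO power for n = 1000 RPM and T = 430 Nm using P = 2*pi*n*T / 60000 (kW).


P = 2*pi*n*T / 60000
  = 2*pi * 1000 * 430 / 60000
  = 2701769.68 / 60000
  = 45.03 kW


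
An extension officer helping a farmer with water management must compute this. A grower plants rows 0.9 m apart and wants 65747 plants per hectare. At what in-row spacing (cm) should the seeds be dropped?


spacing = 10000 / (row_sp * density)
        = 10000 / (0.9 * 65747)
        = 10000 / 59172.30
        = 0.16900 m = 16.90 cm


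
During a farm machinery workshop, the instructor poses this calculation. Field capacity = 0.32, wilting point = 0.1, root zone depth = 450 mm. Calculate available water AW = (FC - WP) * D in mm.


AW = (FC - WP) * D
   = (0.32 - 0.1) * 450
   = 0.22 * 450
   = 99 mm


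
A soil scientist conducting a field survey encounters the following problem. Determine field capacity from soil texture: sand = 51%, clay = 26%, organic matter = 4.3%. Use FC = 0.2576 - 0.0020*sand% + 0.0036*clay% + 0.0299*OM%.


FC = 0.2576 - 0.0020*51 + 0.0036*26 + 0.0299*4.3
   = 0.2576 - 0.1020 + 0.0936 + 0.1286
   = 0.3778


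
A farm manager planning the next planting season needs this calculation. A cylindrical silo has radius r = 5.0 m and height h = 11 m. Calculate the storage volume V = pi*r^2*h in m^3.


V = pi * r^2 * h
  = pi * 5.0^2 * 11
  = pi * 25 * 11
  = 863.94 m^3


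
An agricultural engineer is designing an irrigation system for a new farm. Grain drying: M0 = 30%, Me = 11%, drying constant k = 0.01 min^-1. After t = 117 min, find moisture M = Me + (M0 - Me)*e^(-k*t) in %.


M = Me + (M0 - Me) * e^(-k*t)
  = 11 + (30 - 11) * e^(-0.01*117)
  = 11 + 19 * e^(-1.170)
  = 11 + 19 * 0.31037
  = 11 + 5.8970
  = 16.90%


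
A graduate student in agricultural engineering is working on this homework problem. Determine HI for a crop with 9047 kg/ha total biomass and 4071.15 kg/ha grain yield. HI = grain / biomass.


HI = grain_yield / biomass
   = 4071.15 / 9047
   = 0.45


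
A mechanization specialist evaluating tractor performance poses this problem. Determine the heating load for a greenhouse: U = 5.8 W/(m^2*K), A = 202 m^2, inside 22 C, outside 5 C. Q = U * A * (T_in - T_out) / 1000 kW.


dT = 22 - (5) = 17 K
Q = U * A * dT
  = 5.8 * 202 * 17
  = 19917.20 W = 19.92 kW


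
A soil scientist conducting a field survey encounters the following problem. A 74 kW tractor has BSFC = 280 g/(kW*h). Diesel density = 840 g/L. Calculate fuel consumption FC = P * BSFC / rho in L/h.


FC = P * BSFC / rho_fuel
   = 74 * 280 / 840
   = 20720 / 840
   = 24.67 L/h


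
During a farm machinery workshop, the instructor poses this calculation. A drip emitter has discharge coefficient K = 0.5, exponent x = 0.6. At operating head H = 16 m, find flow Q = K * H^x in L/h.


Q = K * H^x
  = 0.5 * 16^0.6
  = 0.5 * 5.2780
  = 2.64 L/h


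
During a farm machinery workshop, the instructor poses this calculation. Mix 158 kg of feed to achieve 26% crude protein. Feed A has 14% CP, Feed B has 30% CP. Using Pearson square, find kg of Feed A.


parts_A = CP_b - target = 30 - 26 = 4
parts_B = target - CP_a = 26 - 14 = 12
total_parts = 4 + 12 = 16
Feed A = 158 * 4 / 16 = 39.50 kg
Feed B = 158 * 12 / 16 = 118.50 kg

39.50 kg


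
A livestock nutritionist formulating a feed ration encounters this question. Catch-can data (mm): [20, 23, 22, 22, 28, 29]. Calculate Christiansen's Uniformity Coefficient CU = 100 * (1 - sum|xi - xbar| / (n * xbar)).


xbar = 144 / 6 = 24
sum|xi - xbar| = 18
CU = 100 * (1 - 18 / (6 * 24))
   = 100 * (1 - 0.1250)
   = 87.50%


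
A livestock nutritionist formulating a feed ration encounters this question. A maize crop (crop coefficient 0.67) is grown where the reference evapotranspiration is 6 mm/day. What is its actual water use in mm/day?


ETc = Kc * ET0
    = 0.67 * 6
    = 4.02 mm/day


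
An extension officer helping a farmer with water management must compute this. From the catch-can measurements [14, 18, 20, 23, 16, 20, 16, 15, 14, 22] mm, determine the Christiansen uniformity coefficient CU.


xbar = 178 / 10 = 17.800
sum|xi - xbar| = 28
CU = 100 * (1 - 28 / (10 * 17.800))
   = 100 * (1 - 0.1573)
   = 84.27%


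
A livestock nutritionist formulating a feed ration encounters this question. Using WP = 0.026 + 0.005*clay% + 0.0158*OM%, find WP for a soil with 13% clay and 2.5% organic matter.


WP = 0.026 + 0.005*13 + 0.0158*2.5
   = 0.026 + 0.0650 + 0.0395
   = 0.1305


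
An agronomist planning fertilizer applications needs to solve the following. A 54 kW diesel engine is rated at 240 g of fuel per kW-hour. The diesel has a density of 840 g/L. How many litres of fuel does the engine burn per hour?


FC = P * BSFC / rho_fuel
   = 54 * 240 / 840
   = 12960 / 840
   = 15.43 L/h


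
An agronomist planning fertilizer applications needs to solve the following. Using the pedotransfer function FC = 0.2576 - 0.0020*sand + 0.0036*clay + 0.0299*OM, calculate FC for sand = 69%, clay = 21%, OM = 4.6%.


FC = 0.2576 - 0.0020*69 + 0.0036*21 + 0.0299*4.6
   = 0.2576 - 0.1380 + 0.0756 + 0.1375
   = 0.3327


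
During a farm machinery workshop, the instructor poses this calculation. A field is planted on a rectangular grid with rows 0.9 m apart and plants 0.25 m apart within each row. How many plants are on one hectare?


D = 10000 / (row_sp * plant_sp)
  = 10000 / (0.9 * 0.25)
  = 10000 / 0.2250
  = 44444.44 plants/ha


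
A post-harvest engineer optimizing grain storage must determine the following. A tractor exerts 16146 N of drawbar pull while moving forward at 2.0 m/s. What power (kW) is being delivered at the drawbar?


P = F * v / 1000
  = 16146 * 2.0 / 1000
  = 32292 / 1000
  = 32.29 kW


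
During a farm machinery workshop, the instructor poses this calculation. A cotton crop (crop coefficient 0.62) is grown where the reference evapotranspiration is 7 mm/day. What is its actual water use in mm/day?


ETc = Kc * ET0
    = 0.62 * 7
    = 4.34 mm/day


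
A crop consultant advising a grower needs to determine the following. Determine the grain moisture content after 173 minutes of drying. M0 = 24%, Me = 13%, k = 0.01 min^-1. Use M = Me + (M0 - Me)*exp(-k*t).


M = Me + (M0 - Me) * e^(-k*t)
  = 13 + (24 - 13) * e^(-0.01*173)
  = 13 + 11 * e^(-1.730)
  = 13 + 11 * 0.17728
  = 13 + 1.9501
  = 14.95%


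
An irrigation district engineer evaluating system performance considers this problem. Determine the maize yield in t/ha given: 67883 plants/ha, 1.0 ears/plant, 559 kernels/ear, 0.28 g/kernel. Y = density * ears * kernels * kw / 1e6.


Y = density * ears * kernels * kw
  = 67883 * 1.0 * 559 * 0.28 g/ha
  = 10625047.16 g/ha
  = 10625.05 kg/ha = 10.63 t/ha


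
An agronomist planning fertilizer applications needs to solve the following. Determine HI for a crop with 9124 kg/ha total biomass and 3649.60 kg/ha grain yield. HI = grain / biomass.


HI = grain_yield / biomass
   = 3649.60 / 9124
   = 0.40


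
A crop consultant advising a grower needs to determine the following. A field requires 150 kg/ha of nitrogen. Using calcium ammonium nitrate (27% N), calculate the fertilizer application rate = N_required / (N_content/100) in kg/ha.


Rate = N_required / (N_content / 100)
     = 150 / (27 / 100)
     = 150 / 0.27
     = 555.56 kg/ha


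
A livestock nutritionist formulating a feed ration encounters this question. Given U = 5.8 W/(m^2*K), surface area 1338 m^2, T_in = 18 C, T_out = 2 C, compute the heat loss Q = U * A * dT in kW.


dT = 18 - (2) = 16 K
Q = U * A * dT
  = 5.8 * 1338 * 16
  = 124166.40 W = 124.17 kW


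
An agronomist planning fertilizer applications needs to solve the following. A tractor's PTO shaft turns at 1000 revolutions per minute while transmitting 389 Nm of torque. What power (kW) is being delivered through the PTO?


P = 2*pi*n*T / 60000
  = 2*pi * 1000 * 389 / 60000
  = 2444159.08 / 60000
  = 40.74 kW


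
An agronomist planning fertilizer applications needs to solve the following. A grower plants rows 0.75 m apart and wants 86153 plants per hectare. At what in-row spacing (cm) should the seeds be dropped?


spacing = 10000 / (row_sp * density)
        = 10000 / (0.75 * 86153)
        = 10000 / 64614.75
        = 0.15476 m = 15.48 cm


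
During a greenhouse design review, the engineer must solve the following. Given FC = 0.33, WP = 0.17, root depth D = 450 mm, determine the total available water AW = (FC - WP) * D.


AW = (FC - WP) * D
   = (0.33 - 0.17) * 450
   = 0.16 * 450
   = 72 mm


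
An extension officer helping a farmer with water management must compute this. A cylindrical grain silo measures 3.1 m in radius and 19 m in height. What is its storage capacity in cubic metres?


V = pi * r^2 * h
  = pi * 3.1^2 * 19
  = pi * 9.61 * 19
  = 573.62 m^3


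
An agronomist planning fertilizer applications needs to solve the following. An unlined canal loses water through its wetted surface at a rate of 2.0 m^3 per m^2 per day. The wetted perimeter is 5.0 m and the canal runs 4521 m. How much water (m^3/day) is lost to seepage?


S = C * P * L
  = 2.0 * 5.0 * 4521
  = 45210 m^3/day


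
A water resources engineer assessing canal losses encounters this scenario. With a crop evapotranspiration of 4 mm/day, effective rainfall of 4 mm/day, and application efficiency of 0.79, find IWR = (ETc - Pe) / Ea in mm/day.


IWR = (ETc - Pe) / Ea
    = (4 - 4) / 0.79
    = 0 / 0.79
    = 0 mm/day


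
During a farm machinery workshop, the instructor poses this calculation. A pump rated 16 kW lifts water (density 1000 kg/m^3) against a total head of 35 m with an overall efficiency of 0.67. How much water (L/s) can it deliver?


Q = (P * 1000 * eta) / (rho * g * H)
  = (16 * 1000 * 0.67) / (1000 * 9.81 * 35)
  = 10720 / 343350
  = 0.03122 m^3/s = 31.22 L/s


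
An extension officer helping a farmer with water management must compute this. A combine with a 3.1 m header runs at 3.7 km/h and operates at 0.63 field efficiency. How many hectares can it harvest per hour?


C = w * v * eta_f / 10
  = 3.1 * 3.7 * 0.63 / 10
  = 7.23 / 10
  = 0.72 ha/h


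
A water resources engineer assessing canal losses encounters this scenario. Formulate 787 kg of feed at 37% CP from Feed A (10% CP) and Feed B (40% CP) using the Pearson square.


parts_A = CP_b - target = 40 - 37 = 3
parts_B = target - CP_a = 37 - 10 = 27
total_parts = 3 + 27 = 30
Feed A = 787 * 3 / 30 = 78.70 kg
Feed B = 787 * 27 / 30 = 708.30 kg

78.70 kg


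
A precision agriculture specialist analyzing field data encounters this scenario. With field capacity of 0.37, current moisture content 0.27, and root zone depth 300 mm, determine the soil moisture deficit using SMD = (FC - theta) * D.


SMD = (FC - theta) * D
    = (0.37 - 0.27) * 300
    = 0.100 * 300
    = 30 mm


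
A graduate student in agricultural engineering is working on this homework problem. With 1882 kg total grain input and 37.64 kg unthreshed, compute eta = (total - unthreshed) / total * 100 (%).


eta = (total - unthreshed) / total * 100
    = (1882 - 37.64) / 1882 * 100
    = 1844.36 / 1882 * 100
    = 98%


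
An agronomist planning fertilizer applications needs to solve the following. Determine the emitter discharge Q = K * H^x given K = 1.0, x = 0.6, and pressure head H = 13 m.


Q = K * H^x
  = 1.0 * 13^0.6
  = 1.0 * 4.6598
  = 4.66 L/h


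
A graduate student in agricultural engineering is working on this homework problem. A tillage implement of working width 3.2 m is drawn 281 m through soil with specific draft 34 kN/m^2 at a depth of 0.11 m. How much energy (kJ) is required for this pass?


E = k * d * w * L
  = 34 * 0.11 * 3.2 * 281
  = 3363.01 kJ


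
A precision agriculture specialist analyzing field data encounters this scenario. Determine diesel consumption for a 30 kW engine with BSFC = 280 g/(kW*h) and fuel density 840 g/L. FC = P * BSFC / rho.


FC = P * BSFC / rho_fuel
   = 30 * 280 / 840
   = 8400 / 840
   = 10 L/h


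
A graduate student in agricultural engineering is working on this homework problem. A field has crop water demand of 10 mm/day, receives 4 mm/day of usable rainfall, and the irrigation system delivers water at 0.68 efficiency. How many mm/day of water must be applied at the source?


IWR = (ETc - Pe) / Ea
    = (10 - 4) / 0.68
    = 6 / 0.68
    = 8.82 mm/day


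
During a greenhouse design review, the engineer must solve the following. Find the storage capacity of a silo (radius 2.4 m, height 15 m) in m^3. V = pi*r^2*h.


V = pi * r^2 * h
  = pi * 2.4^2 * 15
  = pi * 5.76 * 15
  = 271.43 m^3


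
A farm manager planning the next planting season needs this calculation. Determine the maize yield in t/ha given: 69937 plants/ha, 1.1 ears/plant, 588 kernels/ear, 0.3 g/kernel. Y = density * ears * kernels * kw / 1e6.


Y = density * ears * kernels * kw
  = 69937 * 1.1 * 588 * 0.3 g/ha
  = 13570575.48 g/ha
  = 13570.58 kg/ha = 13.57 t/ha


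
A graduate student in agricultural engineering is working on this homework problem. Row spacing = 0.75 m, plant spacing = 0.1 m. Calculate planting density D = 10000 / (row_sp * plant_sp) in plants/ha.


D = 10000 / (row_sp * plant_sp)
  = 10000 / (0.75 * 0.1)
  = 10000 / 0.0750
  = 133333.33 plants/ha


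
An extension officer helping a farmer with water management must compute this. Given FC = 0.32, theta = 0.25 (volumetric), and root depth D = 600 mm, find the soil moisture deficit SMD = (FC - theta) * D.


SMD = (FC - theta) * D
    = (0.32 - 0.25) * 600
    = 0.070 * 600
    = 42 mm


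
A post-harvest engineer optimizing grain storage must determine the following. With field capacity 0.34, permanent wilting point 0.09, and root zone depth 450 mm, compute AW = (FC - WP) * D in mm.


AW = (FC - WP) * D
   = (0.34 - 0.09) * 450
   = 0.25 * 450
   = 112.50 mm


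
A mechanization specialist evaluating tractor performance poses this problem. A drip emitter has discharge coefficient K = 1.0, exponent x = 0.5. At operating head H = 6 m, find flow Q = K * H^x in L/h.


Q = K * H^x
  = 1.0 * 6^0.5
  = 1.0 * 2.4495
  = 2.45 L/h


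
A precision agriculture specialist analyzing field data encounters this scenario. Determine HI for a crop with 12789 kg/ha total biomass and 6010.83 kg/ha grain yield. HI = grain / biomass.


HI = grain_yield / biomass
   = 6010.83 / 12789
   = 0.47


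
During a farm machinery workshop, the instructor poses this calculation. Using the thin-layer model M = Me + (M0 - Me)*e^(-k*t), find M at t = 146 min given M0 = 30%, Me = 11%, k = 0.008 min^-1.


M = Me + (M0 - Me) * e^(-k*t)
  = 11 + (30 - 11) * e^(-0.008*146)
  = 11 + 19 * e^(-1.168)
  = 11 + 19 * 0.31099
  = 11 + 5.9088
  = 16.91%


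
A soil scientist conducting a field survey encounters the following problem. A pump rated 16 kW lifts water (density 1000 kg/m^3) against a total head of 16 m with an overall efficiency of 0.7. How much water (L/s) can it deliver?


Q = (P * 1000 * eta) / (rho * g * H)
  = (16 * 1000 * 0.7) / (1000 * 9.81 * 16)
  = 11200 / 156960
  = 0.07136 m^3/s = 71.36 L/s


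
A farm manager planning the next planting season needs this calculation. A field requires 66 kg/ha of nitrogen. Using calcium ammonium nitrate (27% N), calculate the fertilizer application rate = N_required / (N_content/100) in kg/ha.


Rate = N_required / (N_content / 100)
     = 66 / (27 / 100)
     = 66 / 0.27
     = 244.44 kg/ha


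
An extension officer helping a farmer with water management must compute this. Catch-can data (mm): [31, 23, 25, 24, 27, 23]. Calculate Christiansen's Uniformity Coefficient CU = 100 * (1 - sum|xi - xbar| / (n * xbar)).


xbar = 153 / 6 = 25.500
sum|xi - xbar| = 14
CU = 100 * (1 - 14 / (6 * 25.500))
   = 100 * (1 - 0.0915)
   = 90.85%


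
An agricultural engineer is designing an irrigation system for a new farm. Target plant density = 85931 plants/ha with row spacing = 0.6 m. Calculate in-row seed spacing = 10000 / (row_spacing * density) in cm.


spacing = 10000 / (row_sp * density)
        = 10000 / (0.6 * 85931)
        = 10000 / 51558.60
        = 0.19395 m = 19.40 cm


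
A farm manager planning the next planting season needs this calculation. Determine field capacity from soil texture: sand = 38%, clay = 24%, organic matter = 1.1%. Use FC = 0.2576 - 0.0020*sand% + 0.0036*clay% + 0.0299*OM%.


FC = 0.2576 - 0.0020*38 + 0.0036*24 + 0.0299*1.1
   = 0.2576 - 0.0760 + 0.0864 + 0.0329
   = 0.3009


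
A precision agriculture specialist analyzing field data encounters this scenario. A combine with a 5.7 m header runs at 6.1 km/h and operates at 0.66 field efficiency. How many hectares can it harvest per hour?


C = w * v * eta_f / 10
  = 5.7 * 6.1 * 0.66 / 10
  = 22.95 / 10
  = 2.29 ha/h


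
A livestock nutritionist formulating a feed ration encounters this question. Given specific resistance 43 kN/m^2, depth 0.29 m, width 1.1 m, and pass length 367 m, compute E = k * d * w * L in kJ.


E = k * d * w * L
  = 43 * 0.29 * 1.1 * 367
  = 5034.14 kJ


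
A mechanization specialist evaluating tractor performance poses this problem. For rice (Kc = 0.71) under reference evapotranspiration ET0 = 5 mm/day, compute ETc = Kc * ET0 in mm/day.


ETc = Kc * ET0
    = 0.71 * 5
    = 3.55 mm/day


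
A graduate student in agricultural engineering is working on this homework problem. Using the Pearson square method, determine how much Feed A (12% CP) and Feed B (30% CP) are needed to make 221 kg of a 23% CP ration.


parts_A = CP_b - target = 30 - 23 = 7
parts_B = target - CP_a = 23 - 12 = 11
total_parts = 7 + 11 = 18
Feed A = 221 * 7 / 18 = 85.94 kg
Feed B = 221 * 11 / 18 = 135.06 kg

85.94 kg


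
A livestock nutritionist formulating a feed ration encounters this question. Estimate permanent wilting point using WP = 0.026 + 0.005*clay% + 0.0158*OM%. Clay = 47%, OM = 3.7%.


WP = 0.026 + 0.005*47 + 0.0158*3.7
   = 0.026 + 0.2350 + 0.0585
   = 0.3195


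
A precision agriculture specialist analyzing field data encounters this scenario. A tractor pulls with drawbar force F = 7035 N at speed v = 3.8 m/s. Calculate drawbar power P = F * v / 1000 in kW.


P = F * v / 1000
  = 7035 * 3.8 / 1000
  = 26733 / 1000
  = 26.73 kW


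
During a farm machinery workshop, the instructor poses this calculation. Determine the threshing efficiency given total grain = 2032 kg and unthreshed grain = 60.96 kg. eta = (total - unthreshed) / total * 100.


eta = (total - unthreshed) / total * 100
    = (2032 - 60.96) / 2032 * 100
    = 1971.04 / 2032 * 100
    = 97%


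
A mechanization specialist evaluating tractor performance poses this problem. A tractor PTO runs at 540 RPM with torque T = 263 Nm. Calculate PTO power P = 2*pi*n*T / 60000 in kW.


P = 2*pi*n*T / 60000
  = 2*pi * 540 * 263 / 60000
  = 892337.98 / 60000
  = 14.87 kW


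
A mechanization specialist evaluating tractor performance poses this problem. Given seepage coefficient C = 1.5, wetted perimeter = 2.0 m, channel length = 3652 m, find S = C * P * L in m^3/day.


S = C * P * L
  = 1.5 * 2.0 * 3652
  = 10956 m^3/day


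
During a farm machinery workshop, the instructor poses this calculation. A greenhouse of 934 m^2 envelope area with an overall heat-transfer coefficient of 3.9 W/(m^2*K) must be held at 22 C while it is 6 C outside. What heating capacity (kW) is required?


dT = 22 - (6) = 16 K
Q = U * A * dT
  = 3.9 * 934 * 16
  = 58281.60 W = 58.28 kW


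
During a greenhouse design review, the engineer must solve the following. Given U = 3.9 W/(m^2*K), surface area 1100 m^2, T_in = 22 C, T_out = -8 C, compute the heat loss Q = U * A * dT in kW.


dT = 22 - (-8) = 30 K
Q = U * A * dT
  = 3.9 * 1100 * 30
  = 128700 W = 128.70 kW


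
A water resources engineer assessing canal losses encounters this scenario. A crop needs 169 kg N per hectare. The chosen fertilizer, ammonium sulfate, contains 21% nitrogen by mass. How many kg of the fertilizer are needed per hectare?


Rate = N_required / (N_content / 100)
     = 169 / (21 / 100)
     = 169 / 0.21
     = 804.76 kg/ha


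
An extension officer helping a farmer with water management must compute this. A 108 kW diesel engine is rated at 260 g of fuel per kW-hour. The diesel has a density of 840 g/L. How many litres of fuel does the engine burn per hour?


FC = P * BSFC / rho_fuel
   = 108 * 260 / 840
   = 28080 / 840
   = 33.43 L/h


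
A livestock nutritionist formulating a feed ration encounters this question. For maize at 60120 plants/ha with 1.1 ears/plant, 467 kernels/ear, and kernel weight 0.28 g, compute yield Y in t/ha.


Y = density * ears * kernels * kw
  = 60120 * 1.1 * 467 * 0.28 g/ha
  = 8647420.32 g/ha
  = 8647.42 kg/ha = 8.65 t/ha


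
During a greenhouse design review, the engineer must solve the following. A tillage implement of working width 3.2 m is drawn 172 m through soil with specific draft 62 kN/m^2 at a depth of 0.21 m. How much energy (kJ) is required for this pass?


E = k * d * w * L
  = 62 * 0.21 * 3.2 * 172
  = 7166.21 kJ


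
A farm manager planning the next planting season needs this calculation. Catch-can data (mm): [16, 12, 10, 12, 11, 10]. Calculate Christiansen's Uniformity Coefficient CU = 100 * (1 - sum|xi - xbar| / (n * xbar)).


xbar = 71 / 6 = 11.833
sum|xi - xbar| = 9
CU = 100 * (1 - 9 / (6 * 11.833))
   = 100 * (1 - 0.1268)
   = 87.32%


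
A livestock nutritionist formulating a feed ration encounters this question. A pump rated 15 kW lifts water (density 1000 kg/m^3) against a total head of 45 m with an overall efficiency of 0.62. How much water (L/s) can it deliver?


Q = (P * 1000 * eta) / (rho * g * H)
  = (15 * 1000 * 0.62) / (1000 * 9.81 * 45)
  = 9300 / 441450
  = 0.02107 m^3/s = 21.07 L/s


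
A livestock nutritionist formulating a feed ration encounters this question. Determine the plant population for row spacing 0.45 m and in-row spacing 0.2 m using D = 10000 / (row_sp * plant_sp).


D = 10000 / (row_sp * plant_sp)
  = 10000 / (0.45 * 0.2)
  = 10000 / 0.0900
  = 111111.11 plants/ha


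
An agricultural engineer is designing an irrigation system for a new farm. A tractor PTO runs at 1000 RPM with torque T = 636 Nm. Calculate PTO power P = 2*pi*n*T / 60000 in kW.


P = 2*pi*n*T / 60000
  = 2*pi * 1000 * 636 / 60000
  = 3996105.86 / 60000
  = 66.60 kW


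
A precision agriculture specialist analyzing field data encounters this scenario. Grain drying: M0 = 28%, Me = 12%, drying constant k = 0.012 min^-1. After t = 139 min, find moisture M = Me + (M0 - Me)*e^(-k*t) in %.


M = Me + (M0 - Me) * e^(-k*t)
  = 12 + (28 - 12) * e^(-0.012*139)
  = 12 + 16 * e^(-1.668)
  = 12 + 16 * 0.18862
  = 12 + 3.0180
  = 15.02%


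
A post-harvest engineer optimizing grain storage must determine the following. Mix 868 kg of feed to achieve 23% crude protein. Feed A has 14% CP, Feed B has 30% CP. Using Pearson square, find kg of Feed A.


parts_A = CP_b - target = 30 - 23 = 7
parts_B = target - CP_a = 23 - 14 = 9
total_parts = 7 + 9 = 16
Feed A = 868 * 7 / 16 = 379.75 kg
Feed B = 868 * 9 / 16 = 488.25 kg

379.75 kg


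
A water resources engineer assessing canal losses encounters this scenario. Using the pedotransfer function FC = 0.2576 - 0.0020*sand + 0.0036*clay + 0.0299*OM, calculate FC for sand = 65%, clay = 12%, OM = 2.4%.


FC = 0.2576 - 0.0020*65 + 0.0036*12 + 0.0299*2.4
   = 0.2576 - 0.1300 + 0.0432 + 0.0718
   = 0.2426


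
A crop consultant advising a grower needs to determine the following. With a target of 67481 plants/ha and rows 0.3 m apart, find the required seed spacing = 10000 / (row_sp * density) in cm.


spacing = 10000 / (row_sp * density)
        = 10000 / (0.3 * 67481)
        = 10000 / 20244.30
        = 0.49397 m = 49.40 cm


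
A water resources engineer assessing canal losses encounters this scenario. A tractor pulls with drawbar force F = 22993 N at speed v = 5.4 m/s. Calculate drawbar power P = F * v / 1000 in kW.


P = F * v / 1000
  = 22993 * 5.4 / 1000
  = 124162.20 / 1000
  = 124.16 kW


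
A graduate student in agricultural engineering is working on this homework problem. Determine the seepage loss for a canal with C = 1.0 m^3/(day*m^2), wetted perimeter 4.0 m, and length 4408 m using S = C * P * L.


S = C * P * L
  = 1.0 * 4.0 * 4408
  = 17632 m^3/day


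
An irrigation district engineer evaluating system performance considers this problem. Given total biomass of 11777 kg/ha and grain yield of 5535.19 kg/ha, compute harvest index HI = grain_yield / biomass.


HI = grain_yield / biomass
   = 5535.19 / 11777
   = 0.47


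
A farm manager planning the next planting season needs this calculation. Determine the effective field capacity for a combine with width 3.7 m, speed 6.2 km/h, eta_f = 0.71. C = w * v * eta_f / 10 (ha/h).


C = w * v * eta_f / 10
  = 3.7 * 6.2 * 0.71 / 10
  = 16.29 / 10
  = 1.63 ha/h


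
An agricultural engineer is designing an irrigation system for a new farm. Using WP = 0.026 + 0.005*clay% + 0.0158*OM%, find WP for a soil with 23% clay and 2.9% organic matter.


WP = 0.026 + 0.005*23 + 0.0158*2.9
   = 0.026 + 0.1150 + 0.0458
   = 0.1868


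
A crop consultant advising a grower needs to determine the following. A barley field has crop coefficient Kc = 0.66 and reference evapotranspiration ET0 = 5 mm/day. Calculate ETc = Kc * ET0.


ETc = Kc * ET0
    = 0.66 * 5
    = 3.30 mm/day


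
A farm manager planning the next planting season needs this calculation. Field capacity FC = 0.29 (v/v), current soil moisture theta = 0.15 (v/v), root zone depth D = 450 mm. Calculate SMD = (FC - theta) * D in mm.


SMD = (FC - theta) * D
    = (0.29 - 0.15) * 450
    = 0.140 * 450
    = 63 mm


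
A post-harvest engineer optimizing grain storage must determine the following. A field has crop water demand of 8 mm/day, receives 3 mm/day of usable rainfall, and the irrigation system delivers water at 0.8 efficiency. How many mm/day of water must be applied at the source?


IWR = (ETc - Pe) / Ea
    = (8 - 3) / 0.8
    = 5 / 0.8
    = 6.25 mm/day


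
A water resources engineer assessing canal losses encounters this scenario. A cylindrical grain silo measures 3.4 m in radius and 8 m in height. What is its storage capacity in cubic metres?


V = pi * r^2 * h
  = pi * 3.4^2 * 8
  = pi * 11.56 * 8
  = 290.53 m^3


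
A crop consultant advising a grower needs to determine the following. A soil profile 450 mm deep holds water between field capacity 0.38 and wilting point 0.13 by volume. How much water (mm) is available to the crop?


AW = (FC - WP) * D
   = (0.38 - 0.13) * 450
   = 0.25 * 450
   = 112.50 mm


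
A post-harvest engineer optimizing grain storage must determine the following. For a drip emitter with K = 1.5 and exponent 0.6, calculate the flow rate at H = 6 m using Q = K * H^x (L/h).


Q = K * H^x
  = 1.5 * 6^0.6
  = 1.5 * 2.9302
  = 4.40 L/h


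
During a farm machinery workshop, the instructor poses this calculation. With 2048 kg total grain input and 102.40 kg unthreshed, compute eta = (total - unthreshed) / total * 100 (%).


eta = (total - unthreshed) / total * 100
    = (2048 - 102.40) / 2048 * 100
    = 1945.60 / 2048 * 100
    = 95%


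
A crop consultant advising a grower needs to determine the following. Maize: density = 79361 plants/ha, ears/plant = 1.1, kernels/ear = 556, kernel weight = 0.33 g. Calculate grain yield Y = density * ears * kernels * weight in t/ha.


Y = density * ears * kernels * kw
  = 79361 * 1.1 * 556 * 0.33 g/ha
  = 16017271.91 g/ha
  = 16017.27 kg/ha = 16.02 t/ha


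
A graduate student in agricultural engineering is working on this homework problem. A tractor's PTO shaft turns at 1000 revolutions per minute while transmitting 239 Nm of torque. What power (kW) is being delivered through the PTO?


P = 2*pi*n*T / 60000
  = 2*pi * 1000 * 239 / 60000
  = 1501681.29 / 60000
  = 25.03 kW


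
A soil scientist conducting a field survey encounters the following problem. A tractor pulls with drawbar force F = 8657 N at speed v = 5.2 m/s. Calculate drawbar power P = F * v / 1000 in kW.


P = F * v / 1000
  = 8657 * 5.2 / 1000
  = 45016.40 / 1000
  = 45.02 kW


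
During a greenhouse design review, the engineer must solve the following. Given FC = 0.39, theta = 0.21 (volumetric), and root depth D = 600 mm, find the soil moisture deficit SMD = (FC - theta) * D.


SMD = (FC - theta) * D
    = (0.39 - 0.21) * 600
    = 0.180 * 600
    = 108 mm


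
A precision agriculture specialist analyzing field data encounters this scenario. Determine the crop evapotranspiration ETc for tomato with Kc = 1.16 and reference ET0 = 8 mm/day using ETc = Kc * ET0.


ETc = Kc * ET0
    = 1.16 * 8
    = 9.28 mm/day


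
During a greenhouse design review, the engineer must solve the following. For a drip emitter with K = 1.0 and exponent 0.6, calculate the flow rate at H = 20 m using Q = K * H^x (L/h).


Q = K * H^x
  = 1.0 * 20^0.6
  = 1.0 * 6.0342
  = 6.03 L/h


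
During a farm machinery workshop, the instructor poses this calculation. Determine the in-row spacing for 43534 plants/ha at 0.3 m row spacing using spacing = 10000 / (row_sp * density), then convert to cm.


spacing = 10000 / (row_sp * density)
        = 10000 / (0.3 * 43534)
        = 10000 / 13060.20
        = 0.76569 m = 76.57 cm


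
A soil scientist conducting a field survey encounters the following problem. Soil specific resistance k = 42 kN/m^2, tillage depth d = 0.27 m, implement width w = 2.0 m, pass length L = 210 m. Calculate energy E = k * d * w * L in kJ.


E = k * d * w * L
  = 42 * 0.27 * 2.0 * 210
  = 4762.80 kJ


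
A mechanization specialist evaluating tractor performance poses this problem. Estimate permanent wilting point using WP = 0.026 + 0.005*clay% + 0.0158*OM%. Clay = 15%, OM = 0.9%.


WP = 0.026 + 0.005*15 + 0.0158*0.9
   = 0.026 + 0.0750 + 0.0142
   = 0.1152


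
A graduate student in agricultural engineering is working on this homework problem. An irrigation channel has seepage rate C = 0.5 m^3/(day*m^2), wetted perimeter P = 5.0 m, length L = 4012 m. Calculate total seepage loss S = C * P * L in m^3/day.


S = C * P * L
  = 0.5 * 5.0 * 4012
  = 10030 m^3/day


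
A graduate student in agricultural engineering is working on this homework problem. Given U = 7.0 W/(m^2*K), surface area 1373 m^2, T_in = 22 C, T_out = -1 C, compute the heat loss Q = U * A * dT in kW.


dT = 22 - (-1) = 23 K
Q = U * A * dT
  = 7.0 * 1373 * 23
  = 221053 W = 221.05 kW


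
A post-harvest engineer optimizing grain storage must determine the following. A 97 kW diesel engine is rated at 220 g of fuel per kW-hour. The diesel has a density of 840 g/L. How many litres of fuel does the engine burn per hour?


FC = P * BSFC / rho_fuel
   = 97 * 220 / 840
   = 21340 / 840
   = 25.40 L/h


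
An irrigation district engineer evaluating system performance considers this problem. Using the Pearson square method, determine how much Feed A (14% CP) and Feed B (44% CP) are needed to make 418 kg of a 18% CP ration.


parts_A = CP_b - target = 44 - 18 = 26
parts_B = target - CP_a = 18 - 14 = 4
total_parts = 26 + 4 = 30
Feed A = 418 * 26 / 30 = 362.27 kg
Feed B = 418 * 4 / 30 = 55.73 kg

362.27 kg


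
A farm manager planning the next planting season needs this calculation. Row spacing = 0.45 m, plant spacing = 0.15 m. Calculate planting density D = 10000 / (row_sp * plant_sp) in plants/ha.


D = 10000 / (row_sp * plant_sp)
  = 10000 / (0.45 * 0.15)
  = 10000 / 0.0675
  = 148148.15 plants/ha


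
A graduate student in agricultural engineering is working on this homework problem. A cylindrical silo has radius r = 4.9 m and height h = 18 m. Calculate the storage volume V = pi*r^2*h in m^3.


V = pi * r^2 * h
  = pi * 4.9^2 * 18
  = pi * 24.01 * 18
  = 1357.73 m^3


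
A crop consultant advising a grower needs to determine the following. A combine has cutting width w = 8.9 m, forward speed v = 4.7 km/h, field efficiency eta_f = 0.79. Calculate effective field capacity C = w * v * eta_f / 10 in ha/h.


C = w * v * eta_f / 10
  = 8.9 * 4.7 * 0.79 / 10
  = 33.05 / 10
  = 3.30 ha/h


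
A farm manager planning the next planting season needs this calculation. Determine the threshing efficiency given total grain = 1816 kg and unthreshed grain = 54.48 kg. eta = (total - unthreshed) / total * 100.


eta = (total - unthreshed) / total * 100
    = (1816 - 54.48) / 1816 * 100
    = 1761.52 / 1816 * 100
    = 97%


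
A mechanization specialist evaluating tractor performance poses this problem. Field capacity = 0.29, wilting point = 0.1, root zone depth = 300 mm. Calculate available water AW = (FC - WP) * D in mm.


AW = (FC - WP) * D
   = (0.29 - 0.1) * 300
   = 0.19 * 300
   = 57 mm


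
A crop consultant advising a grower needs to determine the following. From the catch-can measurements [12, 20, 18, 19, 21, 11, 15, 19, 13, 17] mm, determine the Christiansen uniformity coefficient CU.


xbar = 165 / 10 = 16.500
sum|xi - xbar| = 30
CU = 100 * (1 - 30 / (10 * 16.500))
   = 100 * (1 - 0.1818)
   = 81.82%


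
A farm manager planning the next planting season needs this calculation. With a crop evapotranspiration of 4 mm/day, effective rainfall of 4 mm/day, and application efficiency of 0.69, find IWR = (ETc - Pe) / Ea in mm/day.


IWR = (ETc - Pe) / Ea
    = (4 - 4) / 0.69
    = 0 / 0.69
    = 0 mm/day


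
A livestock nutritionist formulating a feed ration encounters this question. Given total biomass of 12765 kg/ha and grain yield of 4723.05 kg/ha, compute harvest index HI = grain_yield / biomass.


HI = grain_yield / biomass
   = 4723.05 / 12765
   = 0.37


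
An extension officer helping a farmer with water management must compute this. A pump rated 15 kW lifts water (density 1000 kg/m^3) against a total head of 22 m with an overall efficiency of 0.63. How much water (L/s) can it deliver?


Q = (P * 1000 * eta) / (rho * g * H)
  = (15 * 1000 * 0.63) / (1000 * 9.81 * 22)
  = 9450 / 215820
  = 0.04379 m^3/s = 43.79 L/s


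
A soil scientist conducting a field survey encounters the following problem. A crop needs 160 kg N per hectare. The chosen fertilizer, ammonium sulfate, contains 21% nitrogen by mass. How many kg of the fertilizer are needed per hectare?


Rate = N_required / (N_content / 100)
     = 160 / (21 / 100)
     = 160 / 0.21
     = 761.90 kg/ha


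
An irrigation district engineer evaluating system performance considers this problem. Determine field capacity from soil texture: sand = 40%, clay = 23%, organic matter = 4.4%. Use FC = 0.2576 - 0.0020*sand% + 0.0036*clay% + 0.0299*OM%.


FC = 0.2576 - 0.0020*40 + 0.0036*23 + 0.0299*4.4
   = 0.2576 - 0.0800 + 0.0828 + 0.1316
   = 0.3920


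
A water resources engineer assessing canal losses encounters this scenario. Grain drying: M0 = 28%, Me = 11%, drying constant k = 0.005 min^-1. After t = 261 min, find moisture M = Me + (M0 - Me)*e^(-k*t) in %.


M = Me + (M0 - Me) * e^(-k*t)
  = 11 + (28 - 11) * e^(-0.005*261)
  = 11 + 17 * e^(-1.305)
  = 11 + 17 * 0.27117
  = 11 + 4.6099
  = 15.61%


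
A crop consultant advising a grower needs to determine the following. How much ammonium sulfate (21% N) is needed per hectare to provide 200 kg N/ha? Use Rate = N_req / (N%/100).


Rate = N_required / (N_content / 100)
     = 200 / (21 / 100)
     = 200 / 0.21
     = 952.38 kg/ha


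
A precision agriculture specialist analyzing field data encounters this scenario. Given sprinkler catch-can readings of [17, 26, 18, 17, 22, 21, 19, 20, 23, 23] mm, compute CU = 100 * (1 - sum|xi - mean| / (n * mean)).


xbar = 206 / 10 = 20.600
sum|xi - xbar| = 24
CU = 100 * (1 - 24 / (10 * 20.600))
   = 100 * (1 - 0.1165)
   = 88.35%


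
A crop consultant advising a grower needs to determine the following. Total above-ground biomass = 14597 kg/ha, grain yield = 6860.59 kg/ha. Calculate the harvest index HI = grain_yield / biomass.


HI = grain_yield / biomass
   = 6860.59 / 14597
   = 0.47


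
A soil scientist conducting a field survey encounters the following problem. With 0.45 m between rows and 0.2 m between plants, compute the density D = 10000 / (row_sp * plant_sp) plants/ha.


D = 10000 / (row_sp * plant_sp)
  = 10000 / (0.45 * 0.2)
  = 10000 / 0.0900
  = 111111.11 plants/ha


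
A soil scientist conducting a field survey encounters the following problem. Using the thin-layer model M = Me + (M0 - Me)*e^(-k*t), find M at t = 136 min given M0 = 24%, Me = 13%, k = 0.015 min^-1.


M = Me + (M0 - Me) * e^(-k*t)
  = 13 + (24 - 13) * e^(-0.015*136)
  = 13 + 11 * e^(-2.040)
  = 13 + 11 * 0.13003
  = 13 + 1.4303
  = 14.43%


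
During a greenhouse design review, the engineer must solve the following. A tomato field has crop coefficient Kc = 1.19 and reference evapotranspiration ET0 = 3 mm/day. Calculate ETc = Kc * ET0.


ETc = Kc * ET0
    = 1.19 * 3
    = 3.57 mm/day


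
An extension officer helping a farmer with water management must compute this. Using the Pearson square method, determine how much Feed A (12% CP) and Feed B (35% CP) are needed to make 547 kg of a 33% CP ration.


parts_A = CP_b - target = 35 - 33 = 2
parts_B = target - CP_a = 33 - 12 = 21
total_parts = 2 + 21 = 23
Feed A = 547 * 2 / 23 = 47.57 kg
Feed B = 547 * 21 / 23 = 499.43 kg

47.57 kg
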